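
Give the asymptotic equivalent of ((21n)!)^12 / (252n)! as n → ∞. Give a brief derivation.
((21n)!)^12/(252n)! ~ ((2π·21n)^(11/2) / sqrt(12)) · 12^(−12·21n)  →  0

Write N = 21n. Stirling: N! ~ sqrt(2π N)(N/e)^N and (12N)! ~ sqrt(2π·12N)·(12N/e)^(12N).
  (N!)^12/(12N)! ~ (2π N)^(12/2) (N/e)^(12N) / [sqrt(2π·12N) (12N/e)^(12N)]
     = (2π N)^(12/2) / sqrt(2π·12N) · (N/(12N))^(12N)
     = (2π N)^((12−1)/2) / sqrt(12) · 12^(−12N).
Since 12^12 > 1, the factor 12^(−12N) decays exponentially, so the ratio → 0. Substituting N = 21n gives the stated form.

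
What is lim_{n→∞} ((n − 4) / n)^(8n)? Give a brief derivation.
lim = e^(−32)

Rewrite as (1 − 4/n)^(8n). By the standard limit (1 + x/n)^n → e^x, we have (1 − 4/n)^n → e^(−4), and raising to the 8th power gives e^(−32).
More precisely, ln[(1 − 4/n)^(8n)] = 8n · ln(1 − 4/n) = 8n · (-4/n + O(1/n^2)) = -32 + O(1/n) → -32.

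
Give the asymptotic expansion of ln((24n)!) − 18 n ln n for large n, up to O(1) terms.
ln((24n)!) − 18 n ln n = 6 n ln n + 24(ln 24 − 1) n + (1/2) ln(2π·24n) + O(1/n)

Stirling: ln((24n)!) = 24n ln(24n) − 24n + (1/2) ln(2π·24n) + O(1/n).
Expand 24n ln(24n) = 24n (ln n + ln 24) = 24n ln n + 24n ln 24.
Subtract 18n ln n: leading term is (24 − 18) n ln n = 6 n ln n. The next term is 24n ln 24 − 24n = 24(ln 24 − 1) n. Then the (1/2) ln(2π·24n) correction.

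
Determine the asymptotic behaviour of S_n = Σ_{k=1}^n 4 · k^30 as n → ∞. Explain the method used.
S_n ~ 4 · n^31 / 31

By integral comparison (Euler-Maclaurin), Σ_{k=1}^n 4 · k^30 = 4 · ∫_0^n x^30 dx + O(n^30) = 4 · n^31/31 + O(n^30). (Equivalently, Faulhaber's formula gives the same leading term.)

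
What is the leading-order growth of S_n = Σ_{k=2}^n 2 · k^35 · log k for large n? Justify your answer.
S_n ~ n^36 log n / 18 − n^36 / 648

By integral comparison, S_n = ∫_1^n 2 · x^35 · log x dx + O(n^35 · log n). For the integral, ∫ x^35 log x dx = n^36 log n / 36 − n^36/1296 (integration by parts). Hence S_n ~ n^36 log n / 18 − n^36 / 648.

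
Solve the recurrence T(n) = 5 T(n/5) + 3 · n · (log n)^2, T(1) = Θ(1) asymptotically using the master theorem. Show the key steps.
T(n) = Θ(n · (log n)^3)

Here log_5 5 = 1 and f(n) = 3 · n · (log n)^2 = Θ(n^(log_5 5) · (log n)^2). This is the extended Case 2 of the master theorem (f matches the critical exponent up to log factors), giving T(n) = Θ(n^(log_5 5) · (log n)^(2+1)) = Θ(n · (log n)^3).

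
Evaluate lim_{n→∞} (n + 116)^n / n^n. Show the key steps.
lim = e^116

Rewrite as (1 + 116/n)^(n). By the standard limit (1 + x/n)^n → e^x, we have (1 + 116/n)^n → e^116, and raising to the 1st power gives e^116.
More precisely, ln[(1 + 116/n)^(n)] = n · ln(1 + 116/n) = n · (116/n + O(1/n^2)) = 116 + O(1/n) → 116.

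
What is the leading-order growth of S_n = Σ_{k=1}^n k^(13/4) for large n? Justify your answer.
S_n ~ (4/17) · n^(17/4)

Integral comparison: Σ_{k=1}^n k^(13/4) = ∫_0^n x^(13/4) dx + O(n^(13/4)). The integral is n^(1 + 13/4) / (1 + 13/4) = n^((13+4)/4) / ((13+4)/4) = (4/17) · n^(17/4).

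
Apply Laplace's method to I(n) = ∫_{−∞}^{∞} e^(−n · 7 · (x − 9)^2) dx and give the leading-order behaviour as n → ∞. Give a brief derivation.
I(n) = sqrt(π/(7n))

Here φ(x) = 7 · (x − 9)^2 has its unique minimum at x* = 9 with φ(x*) = 0 and φ''(x*) = 14. Laplace's method gives
  I(n) ~ e^(−n φ(x*)) · sqrt(2π / (n · φ''(x*))) = sqrt(2π / (14n)) = sqrt(π/(7n)).
This is exact: substituting u = (x − 9)·sqrt(7n) gives I(n) = (1/sqrt(7n)) ∫_{−∞}^{∞} e^(−u^2) du = sqrt(π/(7n)).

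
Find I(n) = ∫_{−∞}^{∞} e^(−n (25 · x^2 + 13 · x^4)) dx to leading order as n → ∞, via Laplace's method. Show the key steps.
I(n) ~ sqrt(π/(25n))

φ(x) = 25 · x^2 + 13 · x^4 has its unique global minimum at x* = 0 (since φ'(x) = 50x + 52x^3 = 0 only at x = 0 for real x with both coefficients positive, and φ → ∞ as |x| → ∞). At x* = 0, φ(0) = 0 and φ''(0) = 50. Laplace's method then gives
  I(n) ~ sqrt(2π / (n · φ''(0))) · e^(−n φ(0)) = sqrt(2π / (50n)) = sqrt(π/(25n)).
The 13 · x^4 term contributes only at subleading order (an O(1/n) relative correction).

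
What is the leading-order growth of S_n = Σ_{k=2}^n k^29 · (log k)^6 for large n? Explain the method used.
S_n ~ n^30 · (log n)^6 / 30

By integral comparison, S_n = ∫_1^n x^29 · (log x)^6 dx + O(n^29 · (log n)^6). For the integral, the leading term of ∫_1^n x^29 (log x)^6 dx is n^30/30 · (log n)^6 (by repeated integration by parts; each step lowers the log-exponent and produces a relatively O(1/log n) correction). Hence S_n ~ n^30 · (log n)^6 / 30.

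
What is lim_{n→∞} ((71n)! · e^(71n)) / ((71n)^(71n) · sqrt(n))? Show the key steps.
lim = sqrt(2π·71)

Stirling: (71n)! ~ sqrt(2π·71n) · (71n/e)^(71n). Hence
  (71n)! · e^(71n) / (71n)^(71n) ~ sqrt(2π·71n).
Dividing by sqrt(n): sqrt(2π·71n) / sqrt(n) = sqrt(2π·71) · n^((1−1)/2), so the limit is sqrt(2π·71).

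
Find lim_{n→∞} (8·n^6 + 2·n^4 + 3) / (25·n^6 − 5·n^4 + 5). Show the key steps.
lim = 8/25

For large n the leading n^6 terms dominate both numerator and denominator. Dividing top and bottom by n^6, every other term tends to 0, leaving 8/25.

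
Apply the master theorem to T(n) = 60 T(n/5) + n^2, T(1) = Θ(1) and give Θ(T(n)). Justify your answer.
T(n) = Θ(n^(log_5 60))

Master theorem: compare f(n) = n^2 to n^(log_5 60) where log_5 60 ≈ 2.544. Since 2 < log_5 60, we have f(n) = O(n^(log_5 60 − ε)) for some ε > 0 — Case 1. Hence T(n) = Θ(n^(log_5 60)).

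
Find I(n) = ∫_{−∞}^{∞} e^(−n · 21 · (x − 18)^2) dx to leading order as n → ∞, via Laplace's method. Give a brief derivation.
I(n) = sqrt(π/(21n))

Here φ(x) = 21 · (x − 18)^2 has its unique minimum at x* = 18 with φ(x*) = 0 and φ''(x*) = 42. Laplace's method gives
  I(n) ~ e^(−n φ(x*)) · sqrt(2π / (n · φ''(x*))) = sqrt(2π / (42n)) = sqrt(π/(21n)).
This is exact: substituting u = (x − 18)·sqrt(21n) gives I(n) = (1/sqrt(21n)) ∫_{−∞}^{∞} e^(−u^2) du = sqrt(π/(21n)).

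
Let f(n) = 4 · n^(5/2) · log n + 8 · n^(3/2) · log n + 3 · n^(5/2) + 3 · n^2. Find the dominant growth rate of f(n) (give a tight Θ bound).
f(n) ∈ Θ(n^(5/2) · log n)

Compare the terms by growth order. For large n, n^a · (log n)^b dominates n^a' · (log n)^b' iff a > a', or (a = a' and b > b'). Ranking the 4 terms shows the dominant one is 4 · n^(5/2) · log n. Hence f(n) ∈ Θ(n^(5/2) · log n).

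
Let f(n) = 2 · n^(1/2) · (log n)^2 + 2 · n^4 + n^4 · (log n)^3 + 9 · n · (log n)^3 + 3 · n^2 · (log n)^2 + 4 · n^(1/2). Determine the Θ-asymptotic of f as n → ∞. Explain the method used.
f(n) ∈ Θ(n^4 · (log n)^3)

Compare the terms by growth order. For large n, n^a · (log n)^b dominates n^a' · (log n)^b' iff a > a', or (a = a' and b > b'). Ranking the 6 terms shows the dominant one is n^4 · (log n)^3. Hence f(n) ∈ Θ(n^4 · (log n)^3).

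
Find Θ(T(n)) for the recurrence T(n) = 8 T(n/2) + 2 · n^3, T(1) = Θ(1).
T(n) = Θ(n^3 log n)

log_2 8 = 3, and f(n) = 2 · n^3 = Θ(n^(log_2 8)). This is Case 2 of the master theorem: T(n) = Θ(f(n) · log n) = Θ(n^3 log n).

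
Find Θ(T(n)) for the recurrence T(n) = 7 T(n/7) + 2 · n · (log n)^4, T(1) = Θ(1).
T(n) = Θ(n · (log n)^5)

Here log_7 7 = 1 and f(n) = 2 · n · (log n)^4 = Θ(n^(log_7 7) · (log n)^4). This is the extended Case 2 of the master theorem (f matches the critical exponent up to log factors), giving T(n) = Θ(n^(log_7 7) · (log n)^(4+1)) = Θ(n · (log n)^5).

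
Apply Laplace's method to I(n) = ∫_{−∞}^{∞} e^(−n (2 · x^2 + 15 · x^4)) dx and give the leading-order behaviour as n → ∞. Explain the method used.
I(n) ~ sqrt(π/(2n))

φ(x) = 2 · x^2 + 15 · x^4 has its unique global minimum at x* = 0 (since φ'(x) = 4x + 60x^3 = 0 only at x = 0 for real x with both coefficients positive, and φ → ∞ as |x| → ∞). At x* = 0, φ(0) = 0 and φ''(0) = 4. Laplace's method then gives
  I(n) ~ sqrt(2π / (n · φ''(0))) · e^(−n φ(0)) = sqrt(2π / (4n)) = sqrt(π/(2n)).
The 15 · x^4 term contributes only at subleading order (an O(1/n) relative correction).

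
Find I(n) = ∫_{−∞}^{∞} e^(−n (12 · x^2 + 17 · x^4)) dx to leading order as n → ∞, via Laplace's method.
I(n) ~ sqrt(π/(12n))

φ(x) = 12 · x^2 + 17 · x^4 has its unique global minimum at x* = 0 (since φ'(x) = 24x + 68x^3 = 0 only at x = 0 for real x with both coefficients positive, and φ → ∞ as |x| → ∞). At x* = 0, φ(0) = 0 and φ''(0) = 24. Laplace's method then gives
  I(n) ~ sqrt(2π / (n · φ''(0))) · e^(−n φ(0)) = sqrt(2π / (24n)) = sqrt(π/(12n)).
The 17 · x^4 term contributes only at subleading order (an O(1/n) relative correction).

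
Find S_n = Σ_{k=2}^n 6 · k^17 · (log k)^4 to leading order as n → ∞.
S_n ~ n^18 · (log n)^4 / 3

By integral comparison, S_n = ∫_1^n 6 · x^17 · (log x)^4 dx + O(n^17 · (log n)^4). For the integral, the leading term of ∫_1^n x^17 (log x)^4 dx is n^18/18 · (log n)^4 (by repeated integration by parts; each step lowers the log-exponent and produces a relatively O(1/log n) correction). Hence S_n ~ n^18 · (log n)^4 / 3.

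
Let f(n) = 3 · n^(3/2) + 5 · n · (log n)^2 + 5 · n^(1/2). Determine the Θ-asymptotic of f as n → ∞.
f(n) ∈ Θ(n^(3/2))

Compare the terms by growth order. For large n, n^a · (log n)^b dominates n^a' · (log n)^b' iff a > a', or (a = a' and b > b'). Ranking the 3 terms shows the dominant one is 3 · n^(3/2). Hence f(n) ∈ Θ(n^(3/2)).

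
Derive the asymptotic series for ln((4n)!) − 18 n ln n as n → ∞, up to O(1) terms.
ln((4n)!) − 18 n ln n = −14 n ln n + 4(ln 4 − 1) n + (1/2) ln(2π·4n) + O(1/n)

Stirling: ln((4n)!) = 4n ln(4n) − 4n + (1/2) ln(2π·4n) + O(1/n).
Expand 4n ln(4n) = 4n (ln n + ln 4) = 4n ln n + 4n ln 4.
Subtract 18n ln n: leading term is (4 − 18) n ln n = −14 n ln n. The next term is 4n ln 4 − 4n = 4(ln 4 − 1) n. Then the (1/2) ln(2π·4n) correction.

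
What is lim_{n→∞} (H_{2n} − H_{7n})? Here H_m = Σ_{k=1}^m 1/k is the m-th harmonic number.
lim = ln(2/7)

Euler-Maclaurin gives H_m = ln m + γ + 1/(2m) + O(1/m^2). The γ and O(1/m) terms cancel in the difference:
  H_{2n} − H_{7n} = ln(2n) − ln(7n) + O(1/n) = ln(2/7) + O(1/n).
Hence the limit is ln(2/7).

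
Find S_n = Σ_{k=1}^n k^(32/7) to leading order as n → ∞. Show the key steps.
S_n ~ (7/39) · n^(39/7)

Integral comparison: Σ_{k=1}^n k^(32/7) = ∫_0^n x^(32/7) dx + O(n^(32/7)). The integral is n^(1 + 32/7) / (1 + 32/7) = n^((32+7)/7) / ((32+7)/7) = (7/39) · n^(39/7).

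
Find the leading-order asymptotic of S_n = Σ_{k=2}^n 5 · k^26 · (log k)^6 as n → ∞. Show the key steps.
S_n ~ 5 · n^27 · (log n)^6 / 27

By integral comparison, S_n = ∫_1^n 5 · x^26 · (log x)^6 dx + O(n^26 · (log n)^6). For the integral, the leading term of ∫_1^n x^26 (log x)^6 dx is n^27/27 · (log n)^6 (by repeated integration by parts; each step lowers the log-exponent and produces a relatively O(1/log n) correction). Hence S_n ~ 5 · n^27 · (log n)^6 / 27.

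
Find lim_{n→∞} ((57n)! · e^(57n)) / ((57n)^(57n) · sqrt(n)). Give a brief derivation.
lim = sqrt(2π·57)

Stirling: (57n)! ~ sqrt(2π·57n) · (57n/e)^(57n). Hence
  (57n)! · e^(57n) / (57n)^(57n) ~ sqrt(2π·57n).
Dividing by sqrt(n): sqrt(2π·57n) / sqrt(n) = sqrt(2π·57) · n^((1−1)/2), so the limit is sqrt(2π·57).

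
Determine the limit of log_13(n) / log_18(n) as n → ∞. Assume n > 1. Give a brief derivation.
lim = ln(18) / ln(13) = log_13(18)

Change of base: log_13(n) = ln n / ln 13 and log_18(n) = ln n / ln 18. The ratio is (ln n / ln 13) · (ln 18 / ln n) = ln 18 / ln 13, a constant independent of n. So the limit is ln 18 / ln 13 = log_13(18).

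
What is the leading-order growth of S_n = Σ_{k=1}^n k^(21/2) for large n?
S_n ~ (2/23) · n^(23/2)

Integral comparison: Σ_{k=1}^n k^(21/2) = ∫_0^n x^(21/2) dx + O(n^(21/2)). The integral is n^(1 + 21/2) / (1 + 21/2) = n^((21+2)/2) / ((21+2)/2) = (2/23) · n^(23/2).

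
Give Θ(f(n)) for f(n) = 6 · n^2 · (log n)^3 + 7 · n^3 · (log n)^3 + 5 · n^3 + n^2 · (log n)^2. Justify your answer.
f(n) ∈ Θ(n^3 · (log n)^3)

Compare the terms by growth order. For large n, n^a · (log n)^b dominates n^a' · (log n)^b' iff a > a', or (a = a' and b > b'). Ranking the 4 terms shows the dominant one is 7 · n^3 · (log n)^3. Hence f(n) ∈ Θ(n^3 · (log n)^3).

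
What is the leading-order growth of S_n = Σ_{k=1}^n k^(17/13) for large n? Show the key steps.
S_n ~ (13/30) · n^(30/13)

Integral comparison: Σ_{k=1}^n k^(17/13) = ∫_0^n x^(17/13) dx + O(n^(17/13)). The integral is n^(1 + 17/13) / (1 + 17/13) = n^((17+13)/13) / ((17+13)/13) = (13/30) · n^(30/13).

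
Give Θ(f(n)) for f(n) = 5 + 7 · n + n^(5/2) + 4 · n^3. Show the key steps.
f(n) ∈ Θ(n^3)

Compare the terms by growth order. For large n, n^a · (log n)^b dominates n^a' · (log n)^b' iff a > a', or (a = a' and b > b'). Ranking the 4 terms shows the dominant one is 4 · n^3. Hence f(n) ∈ Θ(n^3).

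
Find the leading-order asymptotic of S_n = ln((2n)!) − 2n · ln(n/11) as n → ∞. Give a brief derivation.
S_n ~ 2n · (ln 22 − 1) + O(ln n)

Stirling: ln((2n)!) = 2n ln(2n) − 2n + O(ln n).
  S_n = 2n ln(2n) − 2n − 2n ln(n/11) + O(ln n)
      = 2n ln(2n) − 2n ln n + 2n ln 11 − 2n + O(ln n)
      = 2n ln 2 + 2n ln 11 − 2n + O(ln n)
      = 2n (ln 22 − 1) + O(ln n).
Numerically ln(22) − 1 ≈ 2.0910.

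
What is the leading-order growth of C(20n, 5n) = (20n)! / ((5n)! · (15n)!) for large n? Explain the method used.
C(20n, 5n) ~ (256/27)^(5n) · sqrt(2/(3π·5n))

Write N = 5n. Apply Stirling to each factorial:
  (4N)! ~ sqrt(2π·4N) · (4N/e)^(4N),
  N! ~ sqrt(2π N) · (N/e)^N,
  (3N)! ~ sqrt(2π·3N) · (3N/e)^(3N).
The exponential factors combine to (4N)^(4N) / (N^N · (3N)^(3N)) = 4^(4N)/3^(3N) = (4^4/3^3)^N = (256/27)^N.
The square-root prefactors combine to sqrt(2π·4N) / (sqrt(2π N)·sqrt(2π·3N)) = sqrt(4 / (2π·3·N)) = sqrt(2/(3π·5n)).
Substituting N = 5n: C(20n, 5n) ~ (256/27)^(5n) · sqrt(2/(3π·5n)).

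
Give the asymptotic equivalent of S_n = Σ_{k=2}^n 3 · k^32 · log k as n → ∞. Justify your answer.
S_n ~ n^33 log n / 11 − n^33 / 363

By integral comparison, S_n = ∫_1^n 3 · x^32 · log x dx + O(n^32 · log n). For the integral, ∫ x^32 log x dx = n^33 log n / 33 − n^33/1089 (integration by parts). Hence S_n ~ n^33 log n / 11 − n^33 / 363.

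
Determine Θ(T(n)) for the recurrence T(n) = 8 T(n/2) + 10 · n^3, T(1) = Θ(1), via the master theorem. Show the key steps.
T(n) = Θ(n^3 log n)

log_2 8 = 3, and f(n) = 10 · n^3 = Θ(n^(log_2 8)). This is Case 2 of the master theorem: T(n) = Θ(f(n) · log n) = Θ(n^3 log n).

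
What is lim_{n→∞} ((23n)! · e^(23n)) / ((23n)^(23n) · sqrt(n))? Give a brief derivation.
lim = sqrt(2π·23)

Stirling: (23n)! ~ sqrt(2π·23n) · (23n/e)^(23n). Hence
  (23n)! · e^(23n) / (23n)^(23n) ~ sqrt(2π·23n).
Dividing by sqrt(n): sqrt(2π·23n) / sqrt(n) = sqrt(2π·23) · n^((1−1)/2), so the limit is sqrt(2π·23).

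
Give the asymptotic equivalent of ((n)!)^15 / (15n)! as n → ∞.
((n)!)^15/(15n)! ~ ((2π·n)^(14/2) / sqrt(15)) · 15^(−15·n)  →  0

Write N = n. Stirling: N! ~ sqrt(2π N)(N/e)^N and (15N)! ~ sqrt(2π·15N)·(15N/e)^(15N).
  (N!)^15/(15N)! ~ (2π N)^(15/2) (N/e)^(15N) / [sqrt(2π·15N) (15N/e)^(15N)]
     = (2π N)^(15/2) / sqrt(2π·15N) · (N/(15N))^(15N)
     = (2π N)^((15−1)/2) / sqrt(15) · 15^(−15N).
Since 15^15 > 1, the factor 15^(−15N) decays exponentially, so the ratio → 0. Substituting N = n gives the stated form.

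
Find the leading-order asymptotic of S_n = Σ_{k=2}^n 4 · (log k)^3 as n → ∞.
S_n ~ 4 · n · (log n)^3

By integral comparison, S_n = ∫_1^n 4 · (log x)^3 dx + O((log n)^3). For the integral, the leading term of ∫_1^n (log x)^3 dx is n · (log n)^3 (by repeated integration by parts; each step lowers the log-exponent and produces a relatively O(1/log n) correction). Hence S_n ~ 4 · n · (log n)^3.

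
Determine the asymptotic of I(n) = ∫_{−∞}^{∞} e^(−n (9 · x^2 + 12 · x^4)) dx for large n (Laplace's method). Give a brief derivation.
I(n) ~ sqrt(π/(9n))

φ(x) = 9 · x^2 + 12 · x^4 has its unique global minimum at x* = 0 (since φ'(x) = 18x + 48x^3 = 0 only at x = 0 for real x with both coefficients positive, and φ → ∞ as |x| → ∞). At x* = 0, φ(0) = 0 and φ''(0) = 18. Laplace's method then gives
  I(n) ~ sqrt(2π / (n · φ''(0))) · e^(−n φ(0)) = sqrt(2π / (18n)) = sqrt(π/(9n)).
The 12 · x^4 term contributes only at subleading order (an O(1/n) relative correction).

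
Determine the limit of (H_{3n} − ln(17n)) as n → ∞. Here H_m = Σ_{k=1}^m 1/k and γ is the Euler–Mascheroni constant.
lim = ln(3/17) + γ

By Euler-Maclaurin, H_m = ln m + γ + O(1/m). So
  H_{3n} − ln(17n) = ln(3n) + γ − ln(17n) + O(1/n)
                       = ln(3/17) + γ + O(1/n).
Hence the limit is ln(3/17) + γ.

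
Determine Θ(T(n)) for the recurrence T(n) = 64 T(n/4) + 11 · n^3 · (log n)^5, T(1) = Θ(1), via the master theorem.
T(n) = Θ(n^3 · (log n)^6)

Here log_4 64 = 3 and f(n) = 11 · n^3 · (log n)^5 = Θ(n^(log_4 64) · (log n)^5). This is the extended Case 2 of the master theorem (f matches the critical exponent up to log factors), giving T(n) = Θ(n^(log_4 64) · (log n)^(5+1)) = Θ(n^3 · (log n)^6).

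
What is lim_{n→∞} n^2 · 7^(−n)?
lim = 0

Exponentials with base > 1 dominate every fixed polynomial: for any fixed c, n^c / 7^n → 0 as n → ∞ (e.g. by the ratio test, or by writing 7^n = e^(n ln 7) and noting e^(n ln 7) / n^c → ∞). Hence n^2 · 7^(−n) = n^2 / 7^n → 0.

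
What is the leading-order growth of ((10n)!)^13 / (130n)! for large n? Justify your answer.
((10n)!)^13/(130n)! ~ ((2π·10n)^(12/2) / sqrt(13)) · 13^(−13·10n)  →  0

Write N = 10n. Stirling: N! ~ sqrt(2π N)(N/e)^N and (13N)! ~ sqrt(2π·13N)·(13N/e)^(13N).
  (N!)^13/(13N)! ~ (2π N)^(13/2) (N/e)^(13N) / [sqrt(2π·13N) (13N/e)^(13N)]
     = (2π N)^(13/2) / sqrt(2π·13N) · (N/(13N))^(13N)
     = (2π N)^((13−1)/2) / sqrt(13) · 13^(−13N).
Since 13^13 > 1, the factor 13^(−13N) decays exponentially, so the ratio → 0. Substituting N = 10n gives the stated form.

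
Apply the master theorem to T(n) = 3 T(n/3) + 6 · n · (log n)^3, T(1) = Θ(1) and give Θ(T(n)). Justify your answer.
T(n) = Θ(n · (log n)^4)

Here log_3 3 = 1 and f(n) = 6 · n · (log n)^3 = Θ(n^(log_3 3) · (log n)^3). This is the extended Case 2 of the master theorem (f matches the critical exponent up to log factors), giving T(n) = Θ(n^(log_3 3) · (log n)^(3+1)) = Θ(n · (log n)^4).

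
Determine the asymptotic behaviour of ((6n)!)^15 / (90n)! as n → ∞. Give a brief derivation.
((6n)!)^15/(90n)! ~ ((2π·6n)^(14/2) / sqrt(15)) · 15^(−15·6n)  →  0

Write N = 6n. Stirling: N! ~ sqrt(2π N)(N/e)^N and (15N)! ~ sqrt(2π·15N)·(15N/e)^(15N).
  (N!)^15/(15N)! ~ (2π N)^(15/2) (N/e)^(15N) / [sqrt(2π·15N) (15N/e)^(15N)]
     = (2π N)^(15/2) / sqrt(2π·15N) · (N/(15N))^(15N)
     = (2π N)^((15−1)/2) / sqrt(15) · 15^(−15N).
Since 15^15 > 1, the factor 15^(−15N) decays exponentially, so the ratio → 0. Substituting N = 6n gives the stated form.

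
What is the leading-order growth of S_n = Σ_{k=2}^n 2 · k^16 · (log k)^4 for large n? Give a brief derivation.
S_n ~ 2 · n^17 · (log n)^4 / 17

By integral comparison, S_n = ∫_1^n 2 · x^16 · (log x)^4 dx + O(n^16 · (log n)^4). For the integral, the leading term of ∫_1^n x^16 (log x)^4 dx is n^17/17 · (log n)^4 (by repeated integration by parts; each step lowers the log-exponent and produces a relatively O(1/log n) correction). Hence S_n ~ 2 · n^17 · (log n)^4 / 17.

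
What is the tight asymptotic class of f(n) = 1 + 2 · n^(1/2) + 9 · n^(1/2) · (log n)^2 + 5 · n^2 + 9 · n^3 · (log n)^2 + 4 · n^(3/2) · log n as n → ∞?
f(n) ∈ Θ(n^3 · (log n)^2)

Compare the terms by growth order. For large n, n^a · (log n)^b dominates n^a' · (log n)^b' iff a > a', or (a = a' and b > b'). Ranking the 6 terms shows the dominant one is 9 · n^3 · (log n)^2. Hence f(n) ∈ Θ(n^3 · (log n)^2).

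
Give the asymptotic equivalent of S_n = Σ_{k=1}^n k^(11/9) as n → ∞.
S_n ~ (9/20) · n^(20/9)

Integral comparison: Σ_{k=1}^n k^(11/9) = ∫_0^n x^(11/9) dx + O(n^(11/9)). The integral is n^(1 + 11/9) / (1 + 11/9) = n^((11+9)/9) / ((11+9)/9) = (9/20) · n^(20/9).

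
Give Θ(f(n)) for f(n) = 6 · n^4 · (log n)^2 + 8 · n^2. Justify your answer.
f(n) ∈ Θ(n^4 · (log n)^2)

Compare the terms by growth order. For large n, n^a · (log n)^b dominates n^a' · (log n)^b' iff a > a', or (a = a' and b > b'). Ranking the 2 terms shows the dominant one is 6 · n^4 · (log n)^2. Hence f(n) ∈ Θ(n^4 · (log n)^2).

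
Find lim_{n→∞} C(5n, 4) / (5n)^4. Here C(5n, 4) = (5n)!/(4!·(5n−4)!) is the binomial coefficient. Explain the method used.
lim = 1/4! = 1/24

With N = 5n → ∞: C(N, 4) / N^4 = [N(N−1)…(N−3)] / (4! · N^4) = (1/4!) · 1 · (1 − 1/(5n)) · (1 − 2/(5n)) · (1 − 3/(5n)). Each factor → 1 as N → ∞, so the limit is 1/4! = 1/24.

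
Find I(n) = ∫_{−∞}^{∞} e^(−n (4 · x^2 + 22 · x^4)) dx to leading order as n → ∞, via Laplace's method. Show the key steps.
I(n) ~ sqrt(π/(4n))

φ(x) = 4 · x^2 + 22 · x^4 has its unique global minimum at x* = 0 (since φ'(x) = 8x + 88x^3 = 0 only at x = 0 for real x with both coefficients positive, and φ → ∞ as |x| → ∞). At x* = 0, φ(0) = 0 and φ''(0) = 8. Laplace's method then gives
  I(n) ~ sqrt(2π / (n · φ''(0))) · e^(−n φ(0)) = sqrt(2π / (8n)) = sqrt(π/(4n)).
The 22 · x^4 term contributes only at subleading order (an O(1/n) relative correction).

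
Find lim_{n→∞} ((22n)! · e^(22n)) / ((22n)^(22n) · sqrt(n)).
lim = sqrt(2π·22)

Stirling: (22n)! ~ sqrt(2π·22n) · (22n/e)^(22n). Hence
  (22n)! · e^(22n) / (22n)^(22n) ~ sqrt(2π·22n).
Dividing by sqrt(n): sqrt(2π·22n) / sqrt(n) = sqrt(2π·22) · n^((1−1)/2), so the limit is sqrt(2π·22).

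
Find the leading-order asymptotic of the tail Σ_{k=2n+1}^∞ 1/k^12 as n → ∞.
Σ_{k>2n} 1/k^12 ~ 1/(11 · (2n)^11)

Compare to the integral: ∫_{2n}^∞ x^(−12) dx = [−x^(−11)/11]_{2n}^∞ = 1/((12−1)·(2n)^11). Euler-Maclaurin then gives
  Σ_{k>2n} 1/k^12 = ∫_{2n}^∞ dx/x^12 − 1/(2·(2n)^12) + O(1/(2n)^13).
(Equivalently this is ζ(12) − Σ_{k≤2n} 1/k^12.)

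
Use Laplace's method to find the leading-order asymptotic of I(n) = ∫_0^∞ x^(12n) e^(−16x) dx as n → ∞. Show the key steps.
I(n) ~ (sqrt(2π·12n) / 16) · (12n/(16e))^(12n)

Write the integrand as exp(12n ln x − 16x) and set f(x) = 12n ln x − 16x. Then f'(x) = 12n/x − 16 = 0 at x* = 12n/16, and f''(x*) = −12n/x*^2 = −16^2/(12n). Laplace's method (interior maximum) gives
  I(n) ~ e^(f(x*)) · sqrt(2π / |f''(x*)|)
        = exp(12n ln(12n/16) − 12n) · sqrt(2π · 12n / 16^2)
        = (12n/16)^(12n) e^(−12n) · sqrt(2π·12n) / 16
        = (sqrt(2π·12n) / 16) · (12n/(16e))^(12n).
This matches Γ(12n+1)/16^(12n+1) with Stirling applied to Γ.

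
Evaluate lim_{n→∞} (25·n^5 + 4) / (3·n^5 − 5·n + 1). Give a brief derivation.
lim = 25/3

For large n the leading n^5 terms dominate both numerator and denominator. Dividing top and bottom by n^5, every other term tends to 0, leaving 25/3.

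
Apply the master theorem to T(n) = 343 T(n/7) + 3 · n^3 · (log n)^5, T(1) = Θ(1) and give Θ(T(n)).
T(n) = Θ(n^3 · (log n)^6)

Here log_7 343 = 3 and f(n) = 3 · n^3 · (log n)^5 = Θ(n^(log_7 343) · (log n)^5). This is the extended Case 2 of the master theorem (f matches the critical exponent up to log factors), giving T(n) = Θ(n^(log_7 343) · (log n)^(5+1)) = Θ(n^3 · (log n)^6).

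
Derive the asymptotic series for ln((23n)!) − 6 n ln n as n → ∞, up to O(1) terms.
ln((23n)!) − 6 n ln n = 17 n ln n + 23(ln 23 − 1) n + (1/2) ln(2π·23n) + O(1/n)

Stirling: ln((23n)!) = 23n ln(23n) − 23n + (1/2) ln(2π·23n) + O(1/n).
Expand 23n ln(23n) = 23n (ln n + ln 23) = 23n ln n + 23n ln 23.
Subtract 6n ln n: leading term is (23 − 6) n ln n = 17 n ln n. The next term is 23n ln 23 − 23n = 23(ln 23 − 1) n. Then the (1/2) ln(2π·23n) correction.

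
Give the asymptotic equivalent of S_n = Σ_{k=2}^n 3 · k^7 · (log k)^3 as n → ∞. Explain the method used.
S_n ~ 3 · n^8 · (log n)^3 / 8

By integral comparison, S_n = ∫_1^n 3 · x^7 · (log x)^3 dx + O(n^7 · (log n)^3). For the integral, the leading term of ∫_1^n x^7 (log x)^3 dx is n^8/8 · (log n)^3 (by repeated integration by parts; each step lowers the log-exponent and produces a relatively O(1/log n) correction). Hence S_n ~ 3 · n^8 · (log n)^3 / 8.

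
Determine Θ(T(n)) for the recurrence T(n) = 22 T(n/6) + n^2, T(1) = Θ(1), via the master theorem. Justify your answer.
T(n) = Θ(n^2)

log_6 22 ≈ 1.725. f(n) = n^2 dominates n^(log_6 22) since 2 > 1.725, and the regularity condition a·f(n/b) = 22·(n/6)^2 = (22/36)·n^2 ≤ c·f(n) holds with c = 22/36 ≈ 0.611 < 1. So this is Case 3: T(n) = Θ(f(n)) = Θ(n^2).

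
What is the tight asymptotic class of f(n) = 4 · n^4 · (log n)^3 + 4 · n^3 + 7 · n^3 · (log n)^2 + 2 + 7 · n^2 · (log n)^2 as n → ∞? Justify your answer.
f(n) ∈ Θ(n^4 · (log n)^3)

Compare the terms by growth order. For large n, n^a · (log n)^b dominates n^a' · (log n)^b' iff a > a', or (a = a' and b > b'). Ranking the 5 terms shows the dominant one is 4 · n^4 · (log n)^3. Hence f(n) ∈ Θ(n^4 · (log n)^3).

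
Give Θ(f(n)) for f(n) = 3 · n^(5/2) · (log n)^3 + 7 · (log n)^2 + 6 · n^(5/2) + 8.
f(n) ∈ Θ(n^(5/2) · (log n)^3)

Compare the terms by growth order. For large n, n^a · (log n)^b dominates n^a' · (log n)^b' iff a > a', or (a = a' and b > b'). Ranking the 4 terms shows the dominant one is 3 · n^(5/2) · (log n)^3. Hence f(n) ∈ Θ(n^(5/2) · (log n)^3).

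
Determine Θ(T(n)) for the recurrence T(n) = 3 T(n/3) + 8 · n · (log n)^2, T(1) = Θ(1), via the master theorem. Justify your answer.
T(n) = Θ(n · (log n)^3)

Here log_3 3 = 1 and f(n) = 8 · n · (log n)^2 = Θ(n^(log_3 3) · (log n)^2). This is the extended Case 2 of the master theorem (f matches the critical exponent up to log factors), giving T(n) = Θ(n^(log_3 3) · (log n)^(2+1)) = Θ(n · (log n)^3).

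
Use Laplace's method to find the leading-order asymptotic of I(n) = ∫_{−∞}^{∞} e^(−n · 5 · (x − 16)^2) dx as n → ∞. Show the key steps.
I(n) = sqrt(π/(5n))

Here φ(x) = 5 · (x − 16)^2 has its unique minimum at x* = 16 with φ(x*) = 0 and φ''(x*) = 10. Laplace's method gives
  I(n) ~ e^(−n φ(x*)) · sqrt(2π / (n · φ''(x*))) = sqrt(2π / (10n)) = sqrt(π/(5n)).
This is exact: substituting u = (x − 16)·sqrt(5n) gives I(n) = (1/sqrt(5n)) ∫_{−∞}^{∞} e^(−u^2) du = sqrt(π/(5n)).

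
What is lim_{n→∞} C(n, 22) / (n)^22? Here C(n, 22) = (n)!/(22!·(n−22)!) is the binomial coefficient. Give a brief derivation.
lim = 1/22! = 1/1124000727777607680000

With N = n → ∞: C(N, 22) / N^22 = [N(N−1)…(N−21)] / (22! · N^22) = (1/22!) · 1 · (1 − 1/n) · … · (1 − 21/n). Each factor → 1 as N → ∞, so the limit is 1/22! = 1/1124000727777607680000.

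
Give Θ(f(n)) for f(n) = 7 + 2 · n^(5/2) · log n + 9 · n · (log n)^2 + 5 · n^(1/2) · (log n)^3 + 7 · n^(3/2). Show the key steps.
f(n) ∈ Θ(n^(5/2) · log n)

Compare the terms by growth order. For large n, n^a · (log n)^b dominates n^a' · (log n)^b' iff a > a', or (a = a' and b > b'). Ranking the 5 terms shows the dominant one is 2 · n^(5/2) · log n. Hence f(n) ∈ Θ(n^(5/2) · log n).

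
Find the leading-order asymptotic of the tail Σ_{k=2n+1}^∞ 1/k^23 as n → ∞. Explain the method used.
Σ_{k>2n} 1/k^23 ~ 1/(22 · (2n)^22)

Compare to the integral: ∫_{2n}^∞ x^(−23) dx = [−x^(−22)/22]_{2n}^∞ = 1/((23−1)·(2n)^22). Euler-Maclaurin then gives
  Σ_{k>2n} 1/k^23 = ∫_{2n}^∞ dx/x^23 − 1/(2·(2n)^23) + O(1/(2n)^24).
(Equivalently this is ζ(23) − Σ_{k≤2n} 1/k^23.)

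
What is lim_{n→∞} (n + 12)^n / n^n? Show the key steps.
lim = e^12

Rewrite as (1 + 12/n)^(n). By the standard limit (1 + x/n)^n → e^x, we have (1 + 12/n)^n → e^12, and raising to the 1st power gives e^12.
More precisely, ln[(1 + 12/n)^(n)] = n · ln(1 + 12/n) = n · (12/n + O(1/n^2)) = 12 + O(1/n) → 12.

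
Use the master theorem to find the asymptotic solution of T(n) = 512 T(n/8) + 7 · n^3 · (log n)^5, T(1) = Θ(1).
T(n) = Θ(n^3 · (log n)^6)

Here log_8 512 = 3 and f(n) = 7 · n^3 · (log n)^5 = Θ(n^(log_8 512) · (log n)^5). This is the extended Case 2 of the master theorem (f matches the critical exponent up to log factors), giving T(n) = Θ(n^(log_8 512) · (log n)^(5+1)) = Θ(n^3 · (log n)^6).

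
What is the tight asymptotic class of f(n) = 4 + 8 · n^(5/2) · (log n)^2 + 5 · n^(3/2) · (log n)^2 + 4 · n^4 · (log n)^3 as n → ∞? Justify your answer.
f(n) ∈ Θ(n^4 · (log n)^3)

Compare the terms by growth order. For large n, n^a · (log n)^b dominates n^a' · (log n)^b' iff a > a', or (a = a' and b > b'). Ranking the 4 terms shows the dominant one is 4 · n^4 · (log n)^3. Hence f(n) ∈ Θ(n^4 · (log n)^3).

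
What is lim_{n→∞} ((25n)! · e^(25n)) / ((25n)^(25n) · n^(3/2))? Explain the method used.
lim = 0

Stirling: (25n)! ~ sqrt(2π·25n) · (25n/e)^(25n). Hence
  (25n)! · e^(25n) / (25n)^(25n) ~ sqrt(2π·25n).
Dividing by n^(3/2): sqrt(2π·25n) / n^(3/2) = sqrt(2π·25) · n^((1−3)/2), so the expression behaves like sqrt(2π·25) · n^((1−3)/2) → 0.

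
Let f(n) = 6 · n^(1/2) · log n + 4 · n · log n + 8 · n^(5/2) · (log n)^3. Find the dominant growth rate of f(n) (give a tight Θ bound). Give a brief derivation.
f(n) ∈ Θ(n^(5/2) · (log n)^3)

Compare the terms by growth order. For large n, n^a · (log n)^b dominates n^a' · (log n)^b' iff a > a', or (a = a' and b > b'). Ranking the 3 terms shows the dominant one is 8 · n^(5/2) · (log n)^3. Hence f(n) ∈ Θ(n^(5/2) · (log n)^3).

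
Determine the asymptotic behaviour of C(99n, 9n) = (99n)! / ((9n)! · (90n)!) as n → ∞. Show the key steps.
C(99n, 9n) ~ (285311670611/10000000000)^(9n) · sqrt(11/(20π·9n))

Write N = 9n. Apply Stirling to each factorial:
  (11N)! ~ sqrt(2π·11N) · (11N/e)^(11N),
  N! ~ sqrt(2π N) · (N/e)^N,
  (10N)! ~ sqrt(2π·10N) · (10N/e)^(10N).
The exponential factors combine to (11N)^(11N) / (N^N · (10N)^(10N)) = 11^(11N)/10^(10N) = (11^11/10^10)^N = (285311670611/10000000000)^N.
The square-root prefactors combine to sqrt(2π·11N) / (sqrt(2π N)·sqrt(2π·10N)) = sqrt(11 / (2π·10·N)) = sqrt(11/(20π·9n)).
Substituting N = 9n: C(99n, 9n) ~ (285311670611/10000000000)^(9n) · sqrt(11/(20π·9n)).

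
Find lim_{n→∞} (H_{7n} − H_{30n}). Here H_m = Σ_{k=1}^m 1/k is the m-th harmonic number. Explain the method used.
lim = ln(7/30)

Euler-Maclaurin gives H_m = ln m + γ + 1/(2m) + O(1/m^2). The γ and O(1/m) terms cancel in the difference:
  H_{7n} − H_{30n} = ln(7n) − ln(30n) + O(1/n) = ln(7/30) + O(1/n).
Hence the limit is ln(7/30).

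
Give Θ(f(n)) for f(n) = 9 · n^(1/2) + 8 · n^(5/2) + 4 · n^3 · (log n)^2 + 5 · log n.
f(n) ∈ Θ(n^3 · (log n)^2)

Compare the terms by growth order. For large n, n^a · (log n)^b dominates n^a' · (log n)^b' iff a > a', or (a = a' and b > b'). Ranking the 4 terms shows the dominant one is 4 · n^3 · (log n)^2. Hence f(n) ∈ Θ(n^3 · (log n)^2).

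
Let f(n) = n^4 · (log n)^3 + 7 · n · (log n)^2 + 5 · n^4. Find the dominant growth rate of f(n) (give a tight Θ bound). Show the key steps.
f(n) ∈ Θ(n^4 · (log n)^3)

Compare the terms by growth order. For large n, n^a · (log n)^b dominates n^a' · (log n)^b' iff a > a', or (a = a' and b > b'). Ranking the 3 terms shows the dominant one is n^4 · (log n)^3. Hence f(n) ∈ Θ(n^4 · (log n)^3).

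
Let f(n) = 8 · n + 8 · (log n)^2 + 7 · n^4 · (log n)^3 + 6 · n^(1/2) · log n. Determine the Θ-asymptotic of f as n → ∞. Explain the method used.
f(n) ∈ Θ(n^4 · (log n)^3)

Compare the terms by growth order. For large n, n^a · (log n)^b dominates n^a' · (log n)^b' iff a > a', or (a = a' and b > b'). Ranking the 4 terms shows the dominant one is 7 · n^4 · (log n)^3. Hence f(n) ∈ Θ(n^4 · (log n)^3).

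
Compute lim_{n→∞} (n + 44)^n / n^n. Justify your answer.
lim = e^44

Rewrite as (1 + 44/n)^(n). By the standard limit (1 + x/n)^n → e^x, we have (1 + 44/n)^n → e^44, and raising to the 1st power gives e^44.
More precisely, ln[(1 + 44/n)^(n)] = n · ln(1 + 44/n) = n · (44/n + O(1/n^2)) = 44 + O(1/n) → 44.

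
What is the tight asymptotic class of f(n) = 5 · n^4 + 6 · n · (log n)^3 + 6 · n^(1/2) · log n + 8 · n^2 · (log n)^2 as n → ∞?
f(n) ∈ Θ(n^4)

Compare the terms by growth order. For large n, n^a · (log n)^b dominates n^a' · (log n)^b' iff a > a', or (a = a' and b > b'). Ranking the 4 terms shows the dominant one is 5 · n^4. Hence f(n) ∈ Θ(n^4).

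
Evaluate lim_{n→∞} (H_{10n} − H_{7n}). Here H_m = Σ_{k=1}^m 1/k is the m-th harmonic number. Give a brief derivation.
lim = ln(10/7)

Euler-Maclaurin gives H_m = ln m + γ + 1/(2m) + O(1/m^2). The γ and O(1/m) terms cancel in the difference:
  H_{10n} − H_{7n} = ln(10n) − ln(7n) + O(1/n) = ln(10/7) + O(1/n).
Hence the limit is ln(10/7).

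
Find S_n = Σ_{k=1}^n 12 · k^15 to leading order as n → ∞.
S_n ~ 3 · n^16 / 4

By integral comparison (Euler-Maclaurin), Σ_{k=1}^n 12 · k^15 = 12 · ∫_0^n x^15 dx + O(n^15) = 12 · n^16/16 = 3 · n^16 / 4 + O(n^15). (Equivalently, Faulhaber's formula gives the same leading term.)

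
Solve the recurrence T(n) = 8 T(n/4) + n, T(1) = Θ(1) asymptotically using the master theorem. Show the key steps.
T(n) = Θ(n^(log_4 8))

Master theorem: compare f(n) = n to n^(log_4 8) where log_4 8 ≈ 1.500. Since 1 < log_4 8, we have f(n) = O(n^(log_4 8 − ε)) for some ε > 0 — Case 1. Hence T(n) = Θ(n^(log_4 8)).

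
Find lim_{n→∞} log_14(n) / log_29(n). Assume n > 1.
lim = ln(29) / ln(14) = log_14(29)

Change of base: log_14(n) = ln n / ln 14 and log_29(n) = ln n / ln 29. The ratio is (ln n / ln 14) · (ln 29 / ln n) = ln 29 / ln 14, a constant independent of n. So the limit is ln 29 / ln 14 = log_14(29).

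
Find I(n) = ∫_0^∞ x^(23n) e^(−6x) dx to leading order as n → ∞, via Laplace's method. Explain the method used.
I(n) ~ (sqrt(2π·23n) / 6) · (23n/(6e))^(23n)

Write the integrand as exp(23n ln x − 6x) and set f(x) = 23n ln x − 6x. Then f'(x) = 23n/x − 6 = 0 at x* = 23n/6, and f''(x*) = −23n/x*^2 = −6^2/(23n). Laplace's method (interior maximum) gives
  I(n) ~ e^(f(x*)) · sqrt(2π / |f''(x*)|)
        = exp(23n ln(23n/6) − 23n) · sqrt(2π · 23n / 6^2)
        = (23n/6)^(23n) e^(−23n) · sqrt(2π·23n) / 6
        = (sqrt(2π·23n) / 6) · (23n/(6e))^(23n).
This matches Γ(23n+1)/6^(23n+1) with Stirling applied to Γ.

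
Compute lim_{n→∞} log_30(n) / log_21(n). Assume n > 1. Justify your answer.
lim = ln(21) / ln(30) = log_30(21)

Change of base: log_30(n) = ln n / ln 30 and log_21(n) = ln n / ln 21. The ratio is (ln n / ln 30) · (ln 21 / ln n) = ln 21 / ln 30, a constant independent of n. So the limit is ln 21 / ln 30 = log_30(21).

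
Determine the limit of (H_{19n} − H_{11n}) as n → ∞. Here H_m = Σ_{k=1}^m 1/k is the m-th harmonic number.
lim = ln(19/11)

Euler-Maclaurin gives H_m = ln m + γ + 1/(2m) + O(1/m^2). The γ and O(1/m) terms cancel in the difference:
  H_{19n} − H_{11n} = ln(19n) − ln(11n) + O(1/n) = ln(19/11) + O(1/n).
Hence the limit is ln(19/11).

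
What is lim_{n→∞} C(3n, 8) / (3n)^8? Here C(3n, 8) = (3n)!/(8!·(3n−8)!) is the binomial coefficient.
lim = 1/8! = 1/40320

With N = 3n → ∞: C(N, 8) / N^8 = [N(N−1)…(N−7)] / (8! · N^8) = (1/8!) · 1 · (1 − 1/(3n)) · … · (1 − 7/(3n)). Each factor → 1 as N → ∞, so the limit is 1/8! = 1/40320.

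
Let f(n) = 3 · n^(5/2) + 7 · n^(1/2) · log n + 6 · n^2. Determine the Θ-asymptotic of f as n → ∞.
f(n) ∈ Θ(n^(5/2))

Compare the terms by growth order. For large n, n^a · (log n)^b dominates n^a' · (log n)^b' iff a > a', or (a = a' and b > b'). Ranking the 3 terms shows the dominant one is 3 · n^(5/2). Hence f(n) ∈ Θ(n^(5/2)).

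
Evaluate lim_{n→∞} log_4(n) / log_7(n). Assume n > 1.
lim = ln(7) / ln(4) = log_4(7)

Change of base: log_4(n) = ln n / ln 4 and log_7(n) = ln n / ln 7. The ratio is (ln n / ln 4) · (ln 7 / ln n) = ln 7 / ln 4, a constant independent of n. So the limit is ln 7 / ln 4 = log_4(7).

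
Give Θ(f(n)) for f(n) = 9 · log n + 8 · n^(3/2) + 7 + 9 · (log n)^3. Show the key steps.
f(n) ∈ Θ(n^(3/2))

Compare the terms by growth order. For large n, n^a · (log n)^b dominates n^a' · (log n)^b' iff a > a', or (a = a' and b > b'). Ranking the 4 terms shows the dominant one is 8 · n^(3/2). Hence f(n) ∈ Θ(n^(3/2)).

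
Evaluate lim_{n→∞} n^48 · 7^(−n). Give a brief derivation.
lim = 0

Exponentials with base > 1 dominate every fixed polynomial: for any fixed c, n^c / 7^n → 0 as n → ∞ (e.g. by the ratio test, or by writing 7^n = e^(n ln 7) and noting e^(n ln 7) / n^c → ∞). Hence n^48 · 7^(−n) = n^48 / 7^n → 0.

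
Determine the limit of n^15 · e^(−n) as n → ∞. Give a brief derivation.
lim = 0

Exponentials with base > 1 dominate every fixed polynomial: for any fixed c, n^c / e^n → 0 as n → ∞ (e.g. by the ratio test, or since e^n grows faster than any power of n). Hence n^15 · e^(−n) = n^15 / e^n → 0.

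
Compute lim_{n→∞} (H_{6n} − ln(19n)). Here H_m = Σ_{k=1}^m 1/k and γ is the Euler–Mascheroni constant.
lim = ln(6/19) + γ

By Euler-Maclaurin, H_m = ln m + γ + O(1/m). So
  H_{6n} − ln(19n) = ln(6n) + γ − ln(19n) + O(1/n)
                       = ln(6/19) + γ + O(1/n).
Hence the limit is ln(6/19) + γ.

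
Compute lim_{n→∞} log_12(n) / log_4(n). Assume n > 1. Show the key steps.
lim = ln(4) / ln(12) = log_12(4)

Change of base: log_12(n) = ln n / ln 12 and log_4(n) = ln n / ln 4. The ratio is (ln n / ln 12) · (ln 4 / ln n) = ln 4 / ln 12, a constant independent of n. So the limit is ln 4 / ln 12 = log_12(4).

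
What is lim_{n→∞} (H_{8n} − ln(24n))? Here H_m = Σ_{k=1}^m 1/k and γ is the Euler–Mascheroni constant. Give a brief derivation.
lim = −ln 3 + γ

By Euler-Maclaurin, H_m = ln m + γ + O(1/m). So
  H_{8n} − ln(24n) = ln(8n) + γ − ln(24n) + O(1/n)
                       = ln(8/24) + γ + O(1/n).
Hence the limit is ln(8/24) + γ (= −ln 3).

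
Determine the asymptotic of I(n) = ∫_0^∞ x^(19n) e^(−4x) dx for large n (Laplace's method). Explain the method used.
I(n) ~ (sqrt(2π·19n) / 4) · (19n/(4e))^(19n)

Write the integrand as exp(19n ln x − 4x) and set f(x) = 19n ln x − 4x. Then f'(x) = 19n/x − 4 = 0 at x* = 19n/4, and f''(x*) = −19n/x*^2 = −4^2/(19n). Laplace's method (interior maximum) gives
  I(n) ~ e^(f(x*)) · sqrt(2π / |f''(x*)|)
        = exp(19n ln(19n/4) − 19n) · sqrt(2π · 19n / 4^2)
        = (19n/4)^(19n) e^(−19n) · sqrt(2π·19n) / 4
        = (sqrt(2π·19n) / 4) · (19n/(4e))^(19n).
This matches Γ(19n+1)/4^(19n+1) with Stirling applied to Γ.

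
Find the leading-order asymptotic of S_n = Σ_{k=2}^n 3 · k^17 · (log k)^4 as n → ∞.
S_n ~ n^18 · (log n)^4 / 6

By integral comparison, S_n = ∫_1^n 3 · x^17 · (log x)^4 dx + O(n^17 · (log n)^4). For the integral, the leading term of ∫_1^n x^17 (log x)^4 dx is n^18/18 · (log n)^4 (by repeated integration by parts; each step lowers the log-exponent and produces a relatively O(1/log n) correction). Hence S_n ~ n^18 · (log n)^4 / 6.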